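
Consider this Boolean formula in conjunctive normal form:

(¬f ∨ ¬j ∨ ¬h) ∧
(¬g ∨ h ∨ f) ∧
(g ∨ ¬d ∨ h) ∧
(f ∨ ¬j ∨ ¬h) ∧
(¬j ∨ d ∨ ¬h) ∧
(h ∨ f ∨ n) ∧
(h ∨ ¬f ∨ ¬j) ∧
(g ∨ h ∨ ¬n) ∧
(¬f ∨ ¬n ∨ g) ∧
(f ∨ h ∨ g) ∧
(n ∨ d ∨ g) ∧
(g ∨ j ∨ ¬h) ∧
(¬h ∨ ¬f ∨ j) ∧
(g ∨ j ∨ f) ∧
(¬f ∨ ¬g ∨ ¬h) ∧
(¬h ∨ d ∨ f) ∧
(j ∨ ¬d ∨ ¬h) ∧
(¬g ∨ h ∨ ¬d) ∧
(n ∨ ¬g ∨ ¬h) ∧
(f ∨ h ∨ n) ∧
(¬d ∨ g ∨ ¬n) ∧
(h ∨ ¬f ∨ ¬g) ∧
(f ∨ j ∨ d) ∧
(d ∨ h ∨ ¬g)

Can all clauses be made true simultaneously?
No

No, the formula is not satisfiable.

No assignment of truth values to the variables can make all 24 clauses true simultaneously.

The formula is UNSAT (unsatisfiable).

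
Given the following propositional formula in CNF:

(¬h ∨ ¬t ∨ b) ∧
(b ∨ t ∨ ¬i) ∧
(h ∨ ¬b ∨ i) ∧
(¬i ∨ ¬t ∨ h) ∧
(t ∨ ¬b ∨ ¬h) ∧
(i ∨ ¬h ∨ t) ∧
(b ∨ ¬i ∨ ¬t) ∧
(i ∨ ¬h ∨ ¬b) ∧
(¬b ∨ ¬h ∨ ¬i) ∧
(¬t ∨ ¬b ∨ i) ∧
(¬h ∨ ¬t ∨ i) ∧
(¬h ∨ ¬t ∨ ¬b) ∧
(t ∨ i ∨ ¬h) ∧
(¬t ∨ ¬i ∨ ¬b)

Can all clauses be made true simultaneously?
Yes

Yes, the formula is satisfiable.

One satisfying assignment is: i=False, t=False, h=False, b=False

Verification: With this assignment, all 14 clauses evaluate to true.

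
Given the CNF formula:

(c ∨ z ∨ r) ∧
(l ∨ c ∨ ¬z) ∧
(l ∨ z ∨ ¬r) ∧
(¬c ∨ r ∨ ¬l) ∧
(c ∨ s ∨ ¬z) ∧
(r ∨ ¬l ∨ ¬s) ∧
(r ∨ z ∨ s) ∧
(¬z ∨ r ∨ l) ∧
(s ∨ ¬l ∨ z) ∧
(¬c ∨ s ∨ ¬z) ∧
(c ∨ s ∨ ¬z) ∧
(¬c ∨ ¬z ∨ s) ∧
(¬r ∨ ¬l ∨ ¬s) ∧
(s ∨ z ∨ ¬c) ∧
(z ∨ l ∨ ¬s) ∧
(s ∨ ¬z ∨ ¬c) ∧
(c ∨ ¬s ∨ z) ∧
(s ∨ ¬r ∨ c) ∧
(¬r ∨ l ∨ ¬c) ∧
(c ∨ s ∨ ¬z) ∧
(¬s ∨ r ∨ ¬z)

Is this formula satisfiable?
No

No, the formula is not satisfiable.

No assignment of truth values to the variables can make all 21 clauses true simultaneously.

The formula is UNSAT (unsatisfiable).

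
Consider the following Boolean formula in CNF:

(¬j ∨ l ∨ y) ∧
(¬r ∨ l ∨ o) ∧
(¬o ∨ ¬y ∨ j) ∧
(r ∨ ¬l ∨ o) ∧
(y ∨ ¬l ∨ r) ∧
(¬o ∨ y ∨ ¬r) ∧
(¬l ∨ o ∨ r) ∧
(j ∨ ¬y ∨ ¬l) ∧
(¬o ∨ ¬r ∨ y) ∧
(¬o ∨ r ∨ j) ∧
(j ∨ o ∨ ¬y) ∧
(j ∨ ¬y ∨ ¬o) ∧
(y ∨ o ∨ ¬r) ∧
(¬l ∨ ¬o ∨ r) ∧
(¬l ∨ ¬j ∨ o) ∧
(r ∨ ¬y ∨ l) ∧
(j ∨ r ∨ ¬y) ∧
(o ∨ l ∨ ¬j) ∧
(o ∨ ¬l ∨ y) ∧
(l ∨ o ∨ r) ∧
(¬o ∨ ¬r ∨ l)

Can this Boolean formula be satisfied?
Yes

Yes, the formula is satisfiable.

One satisfying assignment is: o=True, y=True, j=True, l=True, r=True

Verification: With this assignment, all 21 clauses evaluate to true.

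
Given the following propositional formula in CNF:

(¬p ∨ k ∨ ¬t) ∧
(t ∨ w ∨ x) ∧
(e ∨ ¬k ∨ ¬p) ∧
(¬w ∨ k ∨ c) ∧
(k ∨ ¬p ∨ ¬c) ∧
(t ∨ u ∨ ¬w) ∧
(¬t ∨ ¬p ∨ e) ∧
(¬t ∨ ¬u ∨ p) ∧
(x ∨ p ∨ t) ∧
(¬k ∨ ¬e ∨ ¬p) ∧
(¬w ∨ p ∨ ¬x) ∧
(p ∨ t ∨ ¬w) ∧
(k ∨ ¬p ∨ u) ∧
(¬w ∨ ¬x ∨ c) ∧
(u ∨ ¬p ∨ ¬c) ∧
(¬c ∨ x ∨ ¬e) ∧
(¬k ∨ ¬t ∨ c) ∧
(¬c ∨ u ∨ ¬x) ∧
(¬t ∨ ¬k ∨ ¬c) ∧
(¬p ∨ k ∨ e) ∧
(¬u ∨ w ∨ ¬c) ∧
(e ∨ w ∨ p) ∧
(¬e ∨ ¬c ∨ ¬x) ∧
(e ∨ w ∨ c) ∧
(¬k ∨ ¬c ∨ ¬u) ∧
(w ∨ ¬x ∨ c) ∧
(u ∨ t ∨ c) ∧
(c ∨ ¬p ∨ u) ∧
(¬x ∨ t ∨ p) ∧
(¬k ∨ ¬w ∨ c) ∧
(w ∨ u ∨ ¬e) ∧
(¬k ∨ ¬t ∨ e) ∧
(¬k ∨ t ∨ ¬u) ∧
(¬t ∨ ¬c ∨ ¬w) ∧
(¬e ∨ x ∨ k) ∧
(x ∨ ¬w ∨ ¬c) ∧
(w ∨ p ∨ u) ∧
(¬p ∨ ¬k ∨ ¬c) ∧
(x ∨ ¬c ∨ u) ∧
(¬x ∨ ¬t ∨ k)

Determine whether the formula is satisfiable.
No

No, the formula is not satisfiable.

No assignment of truth values to the variables can make all 40 clauses true simultaneously.

The formula is UNSAT (unsatisfiable).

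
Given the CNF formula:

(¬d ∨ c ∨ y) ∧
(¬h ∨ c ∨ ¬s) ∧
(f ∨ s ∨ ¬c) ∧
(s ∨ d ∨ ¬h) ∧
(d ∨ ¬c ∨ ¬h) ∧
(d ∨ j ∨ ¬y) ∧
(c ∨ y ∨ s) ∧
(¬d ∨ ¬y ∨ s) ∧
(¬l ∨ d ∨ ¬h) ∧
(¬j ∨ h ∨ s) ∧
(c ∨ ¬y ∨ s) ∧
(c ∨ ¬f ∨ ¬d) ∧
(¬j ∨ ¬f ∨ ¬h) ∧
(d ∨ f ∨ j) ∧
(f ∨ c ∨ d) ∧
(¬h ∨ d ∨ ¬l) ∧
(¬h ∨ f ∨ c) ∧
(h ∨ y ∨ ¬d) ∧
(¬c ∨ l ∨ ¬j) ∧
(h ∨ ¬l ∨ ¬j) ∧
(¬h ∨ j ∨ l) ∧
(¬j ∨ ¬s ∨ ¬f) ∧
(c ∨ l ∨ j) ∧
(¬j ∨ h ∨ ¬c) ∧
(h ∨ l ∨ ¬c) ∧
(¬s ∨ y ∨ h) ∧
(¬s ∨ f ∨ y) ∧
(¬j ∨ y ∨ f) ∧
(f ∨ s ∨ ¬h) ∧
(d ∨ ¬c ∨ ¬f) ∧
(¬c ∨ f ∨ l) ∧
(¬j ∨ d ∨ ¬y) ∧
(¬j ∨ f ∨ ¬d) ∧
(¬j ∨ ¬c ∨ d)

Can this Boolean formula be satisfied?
Yes

Yes, the formula is satisfiable.

One satisfying assignment is: s=True, j=False, h=False, f=False, y=True, d=True, c=False, l=True

Verification: With this assignment, all 34 clauses evaluate to true.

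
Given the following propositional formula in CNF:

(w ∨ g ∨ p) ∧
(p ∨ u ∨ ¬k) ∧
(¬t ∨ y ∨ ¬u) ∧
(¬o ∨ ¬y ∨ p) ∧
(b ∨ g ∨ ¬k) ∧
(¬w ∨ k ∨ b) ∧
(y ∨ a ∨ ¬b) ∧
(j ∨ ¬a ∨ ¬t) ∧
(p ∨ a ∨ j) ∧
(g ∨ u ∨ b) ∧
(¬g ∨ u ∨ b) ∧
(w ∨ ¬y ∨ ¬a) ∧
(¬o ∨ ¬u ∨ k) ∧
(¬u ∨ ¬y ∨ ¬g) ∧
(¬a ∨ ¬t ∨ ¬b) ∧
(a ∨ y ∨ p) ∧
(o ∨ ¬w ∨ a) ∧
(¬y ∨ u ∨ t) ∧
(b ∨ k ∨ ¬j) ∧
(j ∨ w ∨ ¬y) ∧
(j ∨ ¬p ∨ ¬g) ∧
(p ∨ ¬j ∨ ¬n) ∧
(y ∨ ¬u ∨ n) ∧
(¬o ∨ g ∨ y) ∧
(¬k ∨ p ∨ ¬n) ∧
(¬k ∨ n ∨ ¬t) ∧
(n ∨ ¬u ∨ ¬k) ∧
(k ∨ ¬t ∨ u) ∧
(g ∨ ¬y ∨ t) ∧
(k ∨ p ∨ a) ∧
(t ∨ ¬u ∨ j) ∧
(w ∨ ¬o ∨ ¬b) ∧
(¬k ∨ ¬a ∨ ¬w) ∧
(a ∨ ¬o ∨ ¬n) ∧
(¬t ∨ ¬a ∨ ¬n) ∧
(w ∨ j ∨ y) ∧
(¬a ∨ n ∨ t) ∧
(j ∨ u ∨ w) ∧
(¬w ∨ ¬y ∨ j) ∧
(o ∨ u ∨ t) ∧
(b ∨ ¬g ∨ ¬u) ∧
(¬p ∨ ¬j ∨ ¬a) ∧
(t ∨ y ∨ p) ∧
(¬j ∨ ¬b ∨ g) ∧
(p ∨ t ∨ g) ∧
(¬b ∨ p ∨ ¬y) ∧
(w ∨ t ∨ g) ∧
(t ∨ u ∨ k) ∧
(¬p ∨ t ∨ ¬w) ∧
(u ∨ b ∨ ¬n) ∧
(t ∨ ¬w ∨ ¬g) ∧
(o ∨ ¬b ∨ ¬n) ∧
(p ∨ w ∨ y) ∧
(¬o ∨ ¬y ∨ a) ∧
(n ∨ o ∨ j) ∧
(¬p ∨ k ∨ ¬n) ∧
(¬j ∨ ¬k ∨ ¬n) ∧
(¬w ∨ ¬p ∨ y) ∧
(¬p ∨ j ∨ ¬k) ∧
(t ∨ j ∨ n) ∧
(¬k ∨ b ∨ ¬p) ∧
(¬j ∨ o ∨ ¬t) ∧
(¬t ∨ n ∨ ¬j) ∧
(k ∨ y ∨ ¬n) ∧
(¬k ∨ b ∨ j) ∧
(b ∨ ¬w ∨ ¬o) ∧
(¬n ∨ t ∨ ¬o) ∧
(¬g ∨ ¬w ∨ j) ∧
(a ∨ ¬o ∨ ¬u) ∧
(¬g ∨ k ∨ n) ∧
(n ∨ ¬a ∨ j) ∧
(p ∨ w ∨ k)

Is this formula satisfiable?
No

No, the formula is not satisfiable.

No assignment of truth values to the variables can make all 72 clauses true simultaneously.

The formula is UNSAT (unsatisfiable).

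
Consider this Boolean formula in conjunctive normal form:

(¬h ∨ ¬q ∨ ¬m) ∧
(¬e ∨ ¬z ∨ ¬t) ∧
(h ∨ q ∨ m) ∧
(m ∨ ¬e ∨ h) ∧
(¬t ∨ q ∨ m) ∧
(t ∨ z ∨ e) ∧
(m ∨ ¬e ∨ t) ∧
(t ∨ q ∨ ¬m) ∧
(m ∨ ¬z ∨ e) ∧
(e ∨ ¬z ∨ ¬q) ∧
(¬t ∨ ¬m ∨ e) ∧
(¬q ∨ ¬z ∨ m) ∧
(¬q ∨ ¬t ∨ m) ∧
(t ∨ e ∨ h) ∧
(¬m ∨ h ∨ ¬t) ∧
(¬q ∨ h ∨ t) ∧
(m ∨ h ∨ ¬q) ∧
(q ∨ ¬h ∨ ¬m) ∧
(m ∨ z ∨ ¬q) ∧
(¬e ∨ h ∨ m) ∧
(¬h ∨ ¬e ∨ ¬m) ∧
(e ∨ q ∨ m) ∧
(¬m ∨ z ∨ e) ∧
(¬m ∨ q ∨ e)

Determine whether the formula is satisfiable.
No

No, the formula is not satisfiable.

No assignment of truth values to the variables can make all 24 clauses true simultaneously.

The formula is UNSAT (unsatisfiable).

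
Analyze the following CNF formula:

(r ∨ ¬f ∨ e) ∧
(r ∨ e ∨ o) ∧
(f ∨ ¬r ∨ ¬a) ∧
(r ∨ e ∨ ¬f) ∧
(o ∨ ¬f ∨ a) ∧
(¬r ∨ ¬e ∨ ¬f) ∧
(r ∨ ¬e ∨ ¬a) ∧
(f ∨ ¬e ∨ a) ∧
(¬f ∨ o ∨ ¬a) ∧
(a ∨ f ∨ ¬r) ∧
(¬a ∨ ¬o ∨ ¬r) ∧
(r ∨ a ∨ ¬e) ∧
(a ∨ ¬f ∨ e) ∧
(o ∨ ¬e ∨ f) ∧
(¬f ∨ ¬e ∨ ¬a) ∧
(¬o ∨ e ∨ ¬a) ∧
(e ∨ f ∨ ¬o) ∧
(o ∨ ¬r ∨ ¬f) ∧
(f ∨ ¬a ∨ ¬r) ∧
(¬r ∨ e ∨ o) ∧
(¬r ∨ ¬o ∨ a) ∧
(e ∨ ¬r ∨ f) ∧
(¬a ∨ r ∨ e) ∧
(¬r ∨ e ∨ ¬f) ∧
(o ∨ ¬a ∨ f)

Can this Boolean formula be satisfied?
No

No, the formula is not satisfiable.

No assignment of truth values to the variables can make all 25 clauses true simultaneously.

The formula is UNSAT (unsatisfiable).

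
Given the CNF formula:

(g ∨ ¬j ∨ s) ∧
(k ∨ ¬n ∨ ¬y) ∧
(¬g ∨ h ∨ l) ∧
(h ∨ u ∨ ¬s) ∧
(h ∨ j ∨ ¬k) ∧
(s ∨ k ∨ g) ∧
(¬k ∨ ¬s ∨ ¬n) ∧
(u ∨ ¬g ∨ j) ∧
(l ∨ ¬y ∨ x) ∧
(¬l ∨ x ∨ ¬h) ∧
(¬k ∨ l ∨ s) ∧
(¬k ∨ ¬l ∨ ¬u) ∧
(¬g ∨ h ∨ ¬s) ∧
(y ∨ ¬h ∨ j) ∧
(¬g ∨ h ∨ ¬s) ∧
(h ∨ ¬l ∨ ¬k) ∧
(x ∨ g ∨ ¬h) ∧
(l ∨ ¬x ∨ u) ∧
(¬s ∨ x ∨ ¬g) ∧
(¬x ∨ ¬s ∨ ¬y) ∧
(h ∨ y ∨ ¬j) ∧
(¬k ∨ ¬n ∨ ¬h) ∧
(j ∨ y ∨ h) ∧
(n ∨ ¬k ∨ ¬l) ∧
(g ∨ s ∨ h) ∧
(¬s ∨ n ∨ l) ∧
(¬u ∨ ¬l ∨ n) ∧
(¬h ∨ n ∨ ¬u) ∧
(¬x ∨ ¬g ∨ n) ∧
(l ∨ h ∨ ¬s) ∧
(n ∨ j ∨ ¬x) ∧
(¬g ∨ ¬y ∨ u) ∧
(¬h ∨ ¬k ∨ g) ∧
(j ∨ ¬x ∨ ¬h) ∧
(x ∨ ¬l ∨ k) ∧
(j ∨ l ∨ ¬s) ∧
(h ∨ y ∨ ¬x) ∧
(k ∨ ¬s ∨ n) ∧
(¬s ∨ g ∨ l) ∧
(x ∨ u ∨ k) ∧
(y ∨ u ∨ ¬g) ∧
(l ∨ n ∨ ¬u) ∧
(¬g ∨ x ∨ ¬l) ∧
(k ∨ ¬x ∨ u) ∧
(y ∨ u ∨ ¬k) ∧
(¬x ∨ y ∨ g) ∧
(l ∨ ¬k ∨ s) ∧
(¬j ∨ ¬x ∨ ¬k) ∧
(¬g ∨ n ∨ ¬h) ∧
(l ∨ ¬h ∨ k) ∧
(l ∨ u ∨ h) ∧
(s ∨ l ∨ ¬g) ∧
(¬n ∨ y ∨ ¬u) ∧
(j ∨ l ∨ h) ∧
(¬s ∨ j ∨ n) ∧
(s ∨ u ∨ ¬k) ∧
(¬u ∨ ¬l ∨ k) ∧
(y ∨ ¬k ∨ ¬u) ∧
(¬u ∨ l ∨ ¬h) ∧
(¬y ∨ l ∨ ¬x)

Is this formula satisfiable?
No

No, the formula is not satisfiable.

No assignment of truth values to the variables can make all 60 clauses true simultaneously.

The formula is UNSAT (unsatisfiable).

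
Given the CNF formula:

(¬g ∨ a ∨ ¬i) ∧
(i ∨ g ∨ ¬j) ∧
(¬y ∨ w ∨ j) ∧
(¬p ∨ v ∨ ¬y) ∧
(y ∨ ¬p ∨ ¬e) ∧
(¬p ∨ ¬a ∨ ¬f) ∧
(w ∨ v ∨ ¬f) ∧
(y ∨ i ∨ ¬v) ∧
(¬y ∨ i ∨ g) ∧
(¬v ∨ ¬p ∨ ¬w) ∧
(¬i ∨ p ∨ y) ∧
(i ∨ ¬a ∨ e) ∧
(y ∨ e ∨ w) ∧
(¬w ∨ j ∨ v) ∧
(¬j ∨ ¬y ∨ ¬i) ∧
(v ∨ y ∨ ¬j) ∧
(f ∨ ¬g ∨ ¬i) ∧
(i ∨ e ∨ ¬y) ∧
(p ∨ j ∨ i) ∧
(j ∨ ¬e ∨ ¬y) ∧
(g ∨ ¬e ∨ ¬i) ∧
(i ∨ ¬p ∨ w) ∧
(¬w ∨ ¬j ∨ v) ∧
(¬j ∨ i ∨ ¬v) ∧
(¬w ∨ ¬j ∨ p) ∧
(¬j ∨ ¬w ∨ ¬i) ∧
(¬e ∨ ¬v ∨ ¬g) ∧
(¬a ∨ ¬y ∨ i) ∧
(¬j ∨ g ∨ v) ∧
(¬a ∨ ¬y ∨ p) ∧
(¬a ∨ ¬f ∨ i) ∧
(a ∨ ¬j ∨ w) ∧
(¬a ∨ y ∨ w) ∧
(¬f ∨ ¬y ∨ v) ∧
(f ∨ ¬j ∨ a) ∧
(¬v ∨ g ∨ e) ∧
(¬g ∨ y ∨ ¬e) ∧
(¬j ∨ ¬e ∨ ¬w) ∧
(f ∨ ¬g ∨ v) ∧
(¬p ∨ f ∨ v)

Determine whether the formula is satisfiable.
No

No, the formula is not satisfiable.

No assignment of truth values to the variables can make all 40 clauses true simultaneously.

The formula is UNSAT (unsatisfiable).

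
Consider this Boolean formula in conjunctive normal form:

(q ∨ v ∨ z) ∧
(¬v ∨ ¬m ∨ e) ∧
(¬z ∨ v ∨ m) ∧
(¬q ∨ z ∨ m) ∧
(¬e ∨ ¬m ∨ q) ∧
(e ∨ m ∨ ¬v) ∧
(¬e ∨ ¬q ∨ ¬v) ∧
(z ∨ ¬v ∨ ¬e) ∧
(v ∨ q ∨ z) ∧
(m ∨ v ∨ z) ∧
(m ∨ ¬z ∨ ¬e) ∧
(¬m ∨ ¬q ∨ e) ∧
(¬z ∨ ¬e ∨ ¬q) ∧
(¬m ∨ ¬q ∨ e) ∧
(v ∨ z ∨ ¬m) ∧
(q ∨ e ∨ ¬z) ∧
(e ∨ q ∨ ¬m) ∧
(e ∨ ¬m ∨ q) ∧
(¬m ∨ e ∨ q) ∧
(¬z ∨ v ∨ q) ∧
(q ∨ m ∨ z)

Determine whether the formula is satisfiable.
No

No, the formula is not satisfiable.

No assignment of truth values to the variables can make all 21 clauses true simultaneously.

The formula is UNSAT (unsatisfiable).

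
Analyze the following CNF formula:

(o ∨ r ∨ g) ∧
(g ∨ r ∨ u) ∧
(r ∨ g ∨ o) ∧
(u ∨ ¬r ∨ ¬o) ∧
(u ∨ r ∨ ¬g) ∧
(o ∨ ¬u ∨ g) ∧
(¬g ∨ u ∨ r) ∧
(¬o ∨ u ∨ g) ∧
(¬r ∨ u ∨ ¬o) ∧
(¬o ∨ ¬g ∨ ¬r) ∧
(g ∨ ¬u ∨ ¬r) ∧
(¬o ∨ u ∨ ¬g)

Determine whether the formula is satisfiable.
Yes

Yes, the formula is satisfiable.

One satisfying assignment is: u=False, r=True, o=False, g=False

Verification: With this assignment, all 12 clauses evaluate to true.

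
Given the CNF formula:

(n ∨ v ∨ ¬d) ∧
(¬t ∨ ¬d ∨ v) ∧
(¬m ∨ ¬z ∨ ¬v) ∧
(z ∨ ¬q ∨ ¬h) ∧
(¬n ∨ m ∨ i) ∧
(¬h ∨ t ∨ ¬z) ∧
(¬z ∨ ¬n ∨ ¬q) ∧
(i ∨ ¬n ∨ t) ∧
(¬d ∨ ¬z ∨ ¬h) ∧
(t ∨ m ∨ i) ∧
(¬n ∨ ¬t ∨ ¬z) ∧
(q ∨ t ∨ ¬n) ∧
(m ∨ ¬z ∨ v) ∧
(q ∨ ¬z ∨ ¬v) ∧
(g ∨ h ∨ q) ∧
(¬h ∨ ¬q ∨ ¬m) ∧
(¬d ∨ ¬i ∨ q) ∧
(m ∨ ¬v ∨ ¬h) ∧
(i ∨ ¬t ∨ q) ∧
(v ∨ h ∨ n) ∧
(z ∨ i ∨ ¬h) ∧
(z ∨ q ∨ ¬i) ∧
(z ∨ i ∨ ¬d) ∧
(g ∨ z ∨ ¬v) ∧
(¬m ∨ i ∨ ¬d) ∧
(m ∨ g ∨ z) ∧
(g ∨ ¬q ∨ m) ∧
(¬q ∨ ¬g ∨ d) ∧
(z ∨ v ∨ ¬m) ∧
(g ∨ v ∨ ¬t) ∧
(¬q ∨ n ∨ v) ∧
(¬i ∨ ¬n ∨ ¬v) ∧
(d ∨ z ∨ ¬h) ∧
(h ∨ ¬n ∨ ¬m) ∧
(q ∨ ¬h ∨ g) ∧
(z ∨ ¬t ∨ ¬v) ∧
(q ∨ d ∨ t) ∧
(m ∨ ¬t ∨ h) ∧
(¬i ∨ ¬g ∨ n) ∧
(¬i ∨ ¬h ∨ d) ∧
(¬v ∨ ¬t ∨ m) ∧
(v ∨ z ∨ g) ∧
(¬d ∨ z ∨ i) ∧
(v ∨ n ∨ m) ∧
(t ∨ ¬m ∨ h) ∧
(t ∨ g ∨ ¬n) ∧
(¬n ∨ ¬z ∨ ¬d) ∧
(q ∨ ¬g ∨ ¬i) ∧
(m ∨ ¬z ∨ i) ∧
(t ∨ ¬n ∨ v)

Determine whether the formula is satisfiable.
No

No, the formula is not satisfiable.

No assignment of truth values to the variables can make all 50 clauses true simultaneously.

The formula is UNSAT (unsatisfiable).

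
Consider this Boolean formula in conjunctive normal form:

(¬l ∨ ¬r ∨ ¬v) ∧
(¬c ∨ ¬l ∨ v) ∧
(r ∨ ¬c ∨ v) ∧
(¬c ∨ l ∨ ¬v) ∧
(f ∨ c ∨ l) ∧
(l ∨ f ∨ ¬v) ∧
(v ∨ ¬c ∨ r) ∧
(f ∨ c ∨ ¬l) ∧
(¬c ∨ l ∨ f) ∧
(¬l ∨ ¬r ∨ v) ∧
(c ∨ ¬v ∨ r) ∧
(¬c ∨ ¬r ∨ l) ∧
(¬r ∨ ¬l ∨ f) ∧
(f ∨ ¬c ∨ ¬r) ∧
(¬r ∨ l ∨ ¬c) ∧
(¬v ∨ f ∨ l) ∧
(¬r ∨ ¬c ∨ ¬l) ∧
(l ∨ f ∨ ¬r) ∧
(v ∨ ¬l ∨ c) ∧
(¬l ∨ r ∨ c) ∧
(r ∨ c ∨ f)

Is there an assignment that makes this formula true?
Yes

Yes, the formula is satisfiable.

One satisfying assignment is: l=False, r=False, v=False, c=False, f=True

Verification: With this assignment, all 21 clauses evaluate to true.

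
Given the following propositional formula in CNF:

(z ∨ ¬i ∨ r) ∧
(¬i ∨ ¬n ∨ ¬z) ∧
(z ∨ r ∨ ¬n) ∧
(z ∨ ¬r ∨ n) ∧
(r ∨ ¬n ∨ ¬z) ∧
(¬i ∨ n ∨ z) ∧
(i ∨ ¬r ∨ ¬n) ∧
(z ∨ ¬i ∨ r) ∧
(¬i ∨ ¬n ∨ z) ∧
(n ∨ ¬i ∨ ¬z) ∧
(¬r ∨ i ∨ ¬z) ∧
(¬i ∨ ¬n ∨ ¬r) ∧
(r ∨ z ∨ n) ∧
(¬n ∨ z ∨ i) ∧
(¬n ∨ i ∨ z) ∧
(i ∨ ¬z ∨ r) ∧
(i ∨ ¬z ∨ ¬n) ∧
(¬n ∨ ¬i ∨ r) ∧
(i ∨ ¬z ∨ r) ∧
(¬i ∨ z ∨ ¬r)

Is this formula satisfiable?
No

No, the formula is not satisfiable.

No assignment of truth values to the variables can make all 20 clauses true simultaneously.

The formula is UNSAT (unsatisfiable).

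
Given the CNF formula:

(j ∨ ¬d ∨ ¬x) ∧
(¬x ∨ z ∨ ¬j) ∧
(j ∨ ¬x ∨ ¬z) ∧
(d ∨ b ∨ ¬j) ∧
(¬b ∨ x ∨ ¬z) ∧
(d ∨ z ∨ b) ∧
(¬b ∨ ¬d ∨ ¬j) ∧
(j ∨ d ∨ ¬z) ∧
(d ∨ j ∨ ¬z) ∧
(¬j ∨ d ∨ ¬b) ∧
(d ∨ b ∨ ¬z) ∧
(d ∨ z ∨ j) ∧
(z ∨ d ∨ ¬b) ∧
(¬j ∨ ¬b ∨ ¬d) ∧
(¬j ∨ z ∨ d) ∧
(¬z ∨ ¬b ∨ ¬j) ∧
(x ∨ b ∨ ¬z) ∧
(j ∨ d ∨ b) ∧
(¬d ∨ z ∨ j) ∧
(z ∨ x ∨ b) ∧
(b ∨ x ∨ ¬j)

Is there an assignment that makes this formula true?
Yes

Yes, the formula is satisfiable.

One satisfying assignment is: d=True, j=True, z=True, x=True, b=False

Verification: With this assignment, all 21 clauses evaluate to true.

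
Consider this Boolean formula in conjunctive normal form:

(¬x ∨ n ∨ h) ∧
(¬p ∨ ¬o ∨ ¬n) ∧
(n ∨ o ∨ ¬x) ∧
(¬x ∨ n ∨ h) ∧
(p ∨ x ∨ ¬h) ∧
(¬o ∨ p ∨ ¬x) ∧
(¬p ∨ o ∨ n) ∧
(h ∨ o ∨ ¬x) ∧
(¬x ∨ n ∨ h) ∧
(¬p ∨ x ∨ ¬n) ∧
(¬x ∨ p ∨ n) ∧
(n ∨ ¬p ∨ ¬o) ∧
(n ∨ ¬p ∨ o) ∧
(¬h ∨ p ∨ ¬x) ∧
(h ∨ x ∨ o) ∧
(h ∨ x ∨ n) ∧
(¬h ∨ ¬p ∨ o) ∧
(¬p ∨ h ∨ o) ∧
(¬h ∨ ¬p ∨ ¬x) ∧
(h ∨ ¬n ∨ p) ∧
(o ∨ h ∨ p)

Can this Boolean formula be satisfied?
No

No, the formula is not satisfiable.

No assignment of truth values to the variables can make all 21 clauses true simultaneously.

The formula is UNSAT (unsatisfiable).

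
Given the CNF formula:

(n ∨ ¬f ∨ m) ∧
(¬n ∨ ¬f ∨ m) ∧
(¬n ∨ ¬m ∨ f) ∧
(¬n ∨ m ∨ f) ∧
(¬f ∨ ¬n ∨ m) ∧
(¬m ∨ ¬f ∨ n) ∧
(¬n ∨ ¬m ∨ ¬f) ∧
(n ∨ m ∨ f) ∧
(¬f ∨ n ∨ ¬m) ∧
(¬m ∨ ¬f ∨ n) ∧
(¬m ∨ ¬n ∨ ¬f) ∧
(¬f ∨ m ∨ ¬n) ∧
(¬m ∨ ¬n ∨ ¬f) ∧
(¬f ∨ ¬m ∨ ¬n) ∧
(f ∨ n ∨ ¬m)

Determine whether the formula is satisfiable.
No

No, the formula is not satisfiable.

No assignment of truth values to the variables can make all 15 clauses true simultaneously.

The formula is UNSAT (unsatisfiable).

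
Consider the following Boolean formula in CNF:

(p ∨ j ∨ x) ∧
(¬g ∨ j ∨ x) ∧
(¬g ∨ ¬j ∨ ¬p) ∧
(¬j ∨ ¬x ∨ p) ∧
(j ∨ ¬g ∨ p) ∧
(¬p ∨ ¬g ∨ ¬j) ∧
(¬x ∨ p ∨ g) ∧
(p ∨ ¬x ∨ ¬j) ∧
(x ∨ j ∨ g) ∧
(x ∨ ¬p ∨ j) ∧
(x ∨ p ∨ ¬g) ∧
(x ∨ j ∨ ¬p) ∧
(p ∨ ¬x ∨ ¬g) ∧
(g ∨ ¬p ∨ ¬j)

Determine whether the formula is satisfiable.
Yes

Yes, the formula is satisfiable.

One satisfying assignment is: g=False, x=False, j=True, p=False

Verification: With this assignment, all 14 clauses evaluate to true.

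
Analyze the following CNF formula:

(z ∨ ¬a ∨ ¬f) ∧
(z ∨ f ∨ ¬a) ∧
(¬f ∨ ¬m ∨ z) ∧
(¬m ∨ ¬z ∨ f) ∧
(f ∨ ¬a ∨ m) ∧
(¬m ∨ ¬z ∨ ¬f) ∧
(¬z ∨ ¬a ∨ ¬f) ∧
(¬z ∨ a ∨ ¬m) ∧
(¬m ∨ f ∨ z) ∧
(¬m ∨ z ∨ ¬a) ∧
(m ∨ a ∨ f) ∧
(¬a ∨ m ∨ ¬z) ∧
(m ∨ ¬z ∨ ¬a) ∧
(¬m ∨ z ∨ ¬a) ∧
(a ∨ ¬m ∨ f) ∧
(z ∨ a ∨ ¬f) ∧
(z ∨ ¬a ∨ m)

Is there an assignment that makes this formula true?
Yes

Yes, the formula is satisfiable.

One satisfying assignment is: a=False, f=True, m=False, z=True

Verification: With this assignment, all 17 clauses evaluate to true.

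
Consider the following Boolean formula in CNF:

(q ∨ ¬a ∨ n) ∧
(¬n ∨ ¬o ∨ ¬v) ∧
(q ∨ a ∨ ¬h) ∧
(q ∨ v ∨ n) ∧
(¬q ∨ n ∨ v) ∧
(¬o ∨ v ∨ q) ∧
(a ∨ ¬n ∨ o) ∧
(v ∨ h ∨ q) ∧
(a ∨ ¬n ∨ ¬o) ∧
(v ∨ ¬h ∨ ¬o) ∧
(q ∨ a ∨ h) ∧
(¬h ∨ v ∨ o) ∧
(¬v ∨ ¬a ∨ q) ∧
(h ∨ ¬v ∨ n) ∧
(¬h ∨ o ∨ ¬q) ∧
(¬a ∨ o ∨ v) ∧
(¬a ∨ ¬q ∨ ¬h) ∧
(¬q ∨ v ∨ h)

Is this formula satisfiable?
Yes

Yes, the formula is satisfiable.

One satisfying assignment is: q=True, o=False, n=True, a=True, v=True, h=False

Verification: With this assignment, all 18 clauses evaluate to true.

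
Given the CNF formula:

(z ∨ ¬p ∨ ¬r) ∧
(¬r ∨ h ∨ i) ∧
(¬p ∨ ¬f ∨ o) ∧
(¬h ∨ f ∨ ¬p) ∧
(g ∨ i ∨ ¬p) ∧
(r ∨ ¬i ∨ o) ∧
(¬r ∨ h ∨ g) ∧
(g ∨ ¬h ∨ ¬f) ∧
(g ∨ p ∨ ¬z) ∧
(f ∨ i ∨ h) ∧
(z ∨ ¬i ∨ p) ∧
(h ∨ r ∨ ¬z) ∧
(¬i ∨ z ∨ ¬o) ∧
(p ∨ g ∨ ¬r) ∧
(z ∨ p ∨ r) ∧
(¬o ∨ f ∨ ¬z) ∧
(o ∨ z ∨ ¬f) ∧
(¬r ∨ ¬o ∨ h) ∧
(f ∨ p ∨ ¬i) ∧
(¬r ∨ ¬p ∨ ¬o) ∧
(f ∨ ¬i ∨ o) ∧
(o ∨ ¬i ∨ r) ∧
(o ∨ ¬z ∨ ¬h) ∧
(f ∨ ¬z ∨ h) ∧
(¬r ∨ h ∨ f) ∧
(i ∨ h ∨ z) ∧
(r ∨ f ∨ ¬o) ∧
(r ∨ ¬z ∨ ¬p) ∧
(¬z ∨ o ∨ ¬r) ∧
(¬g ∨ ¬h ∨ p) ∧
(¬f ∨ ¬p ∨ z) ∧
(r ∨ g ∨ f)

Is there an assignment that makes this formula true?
No

No, the formula is not satisfiable.

No assignment of truth values to the variables can make all 32 clauses true simultaneously.

The formula is UNSAT (unsatisfiable).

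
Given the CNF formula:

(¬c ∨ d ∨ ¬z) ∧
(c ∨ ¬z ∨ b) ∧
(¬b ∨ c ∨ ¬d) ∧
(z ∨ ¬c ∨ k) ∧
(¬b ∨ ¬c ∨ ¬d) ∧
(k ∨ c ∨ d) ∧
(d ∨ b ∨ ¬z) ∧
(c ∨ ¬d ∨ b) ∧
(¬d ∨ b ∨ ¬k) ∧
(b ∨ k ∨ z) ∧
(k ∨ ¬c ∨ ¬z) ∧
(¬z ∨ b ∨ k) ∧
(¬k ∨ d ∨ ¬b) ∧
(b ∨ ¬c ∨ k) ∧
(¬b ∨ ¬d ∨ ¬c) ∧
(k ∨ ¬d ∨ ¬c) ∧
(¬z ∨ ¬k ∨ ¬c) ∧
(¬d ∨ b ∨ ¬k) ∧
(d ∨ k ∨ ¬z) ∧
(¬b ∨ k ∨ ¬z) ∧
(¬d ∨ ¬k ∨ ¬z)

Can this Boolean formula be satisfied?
Yes

Yes, the formula is satisfiable.

One satisfying assignment is: k=True, d=False, z=False, c=False, b=False

Verification: With this assignment, all 21 clauses evaluate to true.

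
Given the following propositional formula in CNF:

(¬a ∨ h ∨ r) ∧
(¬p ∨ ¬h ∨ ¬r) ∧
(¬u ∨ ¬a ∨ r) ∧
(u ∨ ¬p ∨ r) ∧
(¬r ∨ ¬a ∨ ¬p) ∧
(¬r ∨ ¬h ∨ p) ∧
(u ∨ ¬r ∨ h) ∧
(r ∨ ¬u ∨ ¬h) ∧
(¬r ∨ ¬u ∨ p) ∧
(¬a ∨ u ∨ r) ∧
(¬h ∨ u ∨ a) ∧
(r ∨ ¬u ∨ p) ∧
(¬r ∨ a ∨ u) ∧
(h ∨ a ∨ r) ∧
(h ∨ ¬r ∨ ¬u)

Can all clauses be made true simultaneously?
No

No, the formula is not satisfiable.

No assignment of truth values to the variables can make all 15 clauses true simultaneously.

The formula is UNSAT (unsatisfiable).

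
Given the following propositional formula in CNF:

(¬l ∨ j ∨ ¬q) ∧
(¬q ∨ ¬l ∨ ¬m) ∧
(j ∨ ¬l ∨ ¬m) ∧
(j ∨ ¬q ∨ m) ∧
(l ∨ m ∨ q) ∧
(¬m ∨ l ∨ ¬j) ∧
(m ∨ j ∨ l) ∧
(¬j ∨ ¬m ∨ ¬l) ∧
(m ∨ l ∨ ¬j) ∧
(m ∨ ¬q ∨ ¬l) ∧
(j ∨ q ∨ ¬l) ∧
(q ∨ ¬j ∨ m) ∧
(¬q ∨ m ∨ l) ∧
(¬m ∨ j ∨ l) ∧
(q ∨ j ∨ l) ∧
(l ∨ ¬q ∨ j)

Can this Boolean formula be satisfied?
No

No, the formula is not satisfiable.

No assignment of truth values to the variables can make all 16 clauses true simultaneously.

The formula is UNSAT (unsatisfiable).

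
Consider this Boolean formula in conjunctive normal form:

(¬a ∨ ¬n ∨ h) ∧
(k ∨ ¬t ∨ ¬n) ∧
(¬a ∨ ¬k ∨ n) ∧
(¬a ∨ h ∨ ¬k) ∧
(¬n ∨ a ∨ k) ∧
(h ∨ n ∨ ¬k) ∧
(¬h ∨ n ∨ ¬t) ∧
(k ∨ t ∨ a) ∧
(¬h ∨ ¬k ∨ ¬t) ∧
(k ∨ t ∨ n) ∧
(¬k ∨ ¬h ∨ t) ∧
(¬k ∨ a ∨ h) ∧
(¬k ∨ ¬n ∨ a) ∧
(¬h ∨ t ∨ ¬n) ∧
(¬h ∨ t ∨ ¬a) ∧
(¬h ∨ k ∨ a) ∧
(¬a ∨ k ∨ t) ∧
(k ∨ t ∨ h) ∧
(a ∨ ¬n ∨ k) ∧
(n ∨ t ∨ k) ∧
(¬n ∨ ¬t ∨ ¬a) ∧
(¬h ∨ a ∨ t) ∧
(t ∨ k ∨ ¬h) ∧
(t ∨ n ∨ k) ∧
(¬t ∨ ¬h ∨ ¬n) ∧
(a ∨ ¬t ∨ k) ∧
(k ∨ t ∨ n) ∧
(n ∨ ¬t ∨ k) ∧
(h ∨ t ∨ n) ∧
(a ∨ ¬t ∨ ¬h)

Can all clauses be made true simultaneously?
No

No, the formula is not satisfiable.

No assignment of truth values to the variables can make all 30 clauses true simultaneously.

The formula is UNSAT (unsatisfiable).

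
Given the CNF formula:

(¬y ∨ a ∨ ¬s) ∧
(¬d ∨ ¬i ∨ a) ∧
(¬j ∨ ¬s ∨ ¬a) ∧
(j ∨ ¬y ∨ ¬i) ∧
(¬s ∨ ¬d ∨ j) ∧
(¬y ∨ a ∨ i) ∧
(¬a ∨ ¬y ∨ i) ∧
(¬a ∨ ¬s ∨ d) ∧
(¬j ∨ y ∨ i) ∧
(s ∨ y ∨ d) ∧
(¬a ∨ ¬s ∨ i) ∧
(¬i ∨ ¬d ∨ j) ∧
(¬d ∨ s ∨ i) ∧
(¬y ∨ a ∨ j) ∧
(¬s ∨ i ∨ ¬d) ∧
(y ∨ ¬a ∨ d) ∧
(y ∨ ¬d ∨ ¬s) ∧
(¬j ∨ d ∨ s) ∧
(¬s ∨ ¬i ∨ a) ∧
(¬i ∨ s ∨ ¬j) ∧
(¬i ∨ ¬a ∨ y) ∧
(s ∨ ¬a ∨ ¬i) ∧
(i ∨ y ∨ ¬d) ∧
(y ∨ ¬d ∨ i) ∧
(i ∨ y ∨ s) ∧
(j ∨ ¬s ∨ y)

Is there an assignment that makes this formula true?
No

No, the formula is not satisfiable.

No assignment of truth values to the variables can make all 26 clauses true simultaneously.

The formula is UNSAT (unsatisfiable).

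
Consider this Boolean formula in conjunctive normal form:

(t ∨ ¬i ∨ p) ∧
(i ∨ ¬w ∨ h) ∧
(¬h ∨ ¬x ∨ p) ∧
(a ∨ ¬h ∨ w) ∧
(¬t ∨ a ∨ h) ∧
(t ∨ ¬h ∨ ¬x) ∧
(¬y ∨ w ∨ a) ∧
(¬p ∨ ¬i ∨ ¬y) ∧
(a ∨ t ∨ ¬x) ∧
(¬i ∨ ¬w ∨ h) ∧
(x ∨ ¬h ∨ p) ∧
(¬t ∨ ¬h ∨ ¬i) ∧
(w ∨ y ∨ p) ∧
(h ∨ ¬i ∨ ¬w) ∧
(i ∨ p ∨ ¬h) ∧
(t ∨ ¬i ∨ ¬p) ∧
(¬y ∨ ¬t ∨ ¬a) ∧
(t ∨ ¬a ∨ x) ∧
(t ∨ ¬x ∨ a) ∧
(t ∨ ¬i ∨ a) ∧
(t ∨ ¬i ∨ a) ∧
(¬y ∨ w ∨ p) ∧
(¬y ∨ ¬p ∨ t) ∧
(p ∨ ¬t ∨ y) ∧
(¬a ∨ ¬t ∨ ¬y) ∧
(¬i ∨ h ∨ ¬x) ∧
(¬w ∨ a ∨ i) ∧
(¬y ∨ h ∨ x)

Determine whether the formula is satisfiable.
Yes

Yes, the formula is satisfiable.

One satisfying assignment is: p=True, y=False, x=False, w=False, t=False, i=False, h=False, a=False

Verification: With this assignment, all 28 clauses evaluate to true.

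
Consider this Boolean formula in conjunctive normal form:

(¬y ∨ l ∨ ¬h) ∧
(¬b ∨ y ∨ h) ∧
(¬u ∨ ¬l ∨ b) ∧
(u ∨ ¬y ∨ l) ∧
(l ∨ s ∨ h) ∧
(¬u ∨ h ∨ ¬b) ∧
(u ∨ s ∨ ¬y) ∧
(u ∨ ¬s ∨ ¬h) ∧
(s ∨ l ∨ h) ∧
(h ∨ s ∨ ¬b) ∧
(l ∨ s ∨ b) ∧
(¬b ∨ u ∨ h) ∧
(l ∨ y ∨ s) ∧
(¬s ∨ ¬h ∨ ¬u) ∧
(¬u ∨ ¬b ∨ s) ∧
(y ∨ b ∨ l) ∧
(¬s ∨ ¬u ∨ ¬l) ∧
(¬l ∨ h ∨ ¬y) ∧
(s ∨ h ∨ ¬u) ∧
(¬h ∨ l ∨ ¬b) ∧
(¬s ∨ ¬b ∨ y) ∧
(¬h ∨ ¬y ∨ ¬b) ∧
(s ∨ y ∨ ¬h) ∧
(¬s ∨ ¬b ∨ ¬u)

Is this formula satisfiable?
Yes

Yes, the formula is satisfiable.

One satisfying assignment is: s=False, h=False, b=False, u=False, l=True, y=False

Verification: With this assignment, all 24 clauses evaluate to true.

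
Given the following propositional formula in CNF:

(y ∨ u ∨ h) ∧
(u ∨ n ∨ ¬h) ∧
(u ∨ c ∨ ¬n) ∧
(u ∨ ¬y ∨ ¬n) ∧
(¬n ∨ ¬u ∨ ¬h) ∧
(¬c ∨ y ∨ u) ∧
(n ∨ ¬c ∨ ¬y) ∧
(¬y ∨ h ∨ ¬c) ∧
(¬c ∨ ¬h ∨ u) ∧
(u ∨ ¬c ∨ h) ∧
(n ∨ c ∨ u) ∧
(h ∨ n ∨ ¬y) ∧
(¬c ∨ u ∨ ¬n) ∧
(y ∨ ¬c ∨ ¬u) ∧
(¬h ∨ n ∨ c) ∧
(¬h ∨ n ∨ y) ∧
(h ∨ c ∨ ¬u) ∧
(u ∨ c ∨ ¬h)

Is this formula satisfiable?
No

No, the formula is not satisfiable.

No assignment of truth values to the variables can make all 18 clauses true simultaneously.

The formula is UNSAT (unsatisfiable).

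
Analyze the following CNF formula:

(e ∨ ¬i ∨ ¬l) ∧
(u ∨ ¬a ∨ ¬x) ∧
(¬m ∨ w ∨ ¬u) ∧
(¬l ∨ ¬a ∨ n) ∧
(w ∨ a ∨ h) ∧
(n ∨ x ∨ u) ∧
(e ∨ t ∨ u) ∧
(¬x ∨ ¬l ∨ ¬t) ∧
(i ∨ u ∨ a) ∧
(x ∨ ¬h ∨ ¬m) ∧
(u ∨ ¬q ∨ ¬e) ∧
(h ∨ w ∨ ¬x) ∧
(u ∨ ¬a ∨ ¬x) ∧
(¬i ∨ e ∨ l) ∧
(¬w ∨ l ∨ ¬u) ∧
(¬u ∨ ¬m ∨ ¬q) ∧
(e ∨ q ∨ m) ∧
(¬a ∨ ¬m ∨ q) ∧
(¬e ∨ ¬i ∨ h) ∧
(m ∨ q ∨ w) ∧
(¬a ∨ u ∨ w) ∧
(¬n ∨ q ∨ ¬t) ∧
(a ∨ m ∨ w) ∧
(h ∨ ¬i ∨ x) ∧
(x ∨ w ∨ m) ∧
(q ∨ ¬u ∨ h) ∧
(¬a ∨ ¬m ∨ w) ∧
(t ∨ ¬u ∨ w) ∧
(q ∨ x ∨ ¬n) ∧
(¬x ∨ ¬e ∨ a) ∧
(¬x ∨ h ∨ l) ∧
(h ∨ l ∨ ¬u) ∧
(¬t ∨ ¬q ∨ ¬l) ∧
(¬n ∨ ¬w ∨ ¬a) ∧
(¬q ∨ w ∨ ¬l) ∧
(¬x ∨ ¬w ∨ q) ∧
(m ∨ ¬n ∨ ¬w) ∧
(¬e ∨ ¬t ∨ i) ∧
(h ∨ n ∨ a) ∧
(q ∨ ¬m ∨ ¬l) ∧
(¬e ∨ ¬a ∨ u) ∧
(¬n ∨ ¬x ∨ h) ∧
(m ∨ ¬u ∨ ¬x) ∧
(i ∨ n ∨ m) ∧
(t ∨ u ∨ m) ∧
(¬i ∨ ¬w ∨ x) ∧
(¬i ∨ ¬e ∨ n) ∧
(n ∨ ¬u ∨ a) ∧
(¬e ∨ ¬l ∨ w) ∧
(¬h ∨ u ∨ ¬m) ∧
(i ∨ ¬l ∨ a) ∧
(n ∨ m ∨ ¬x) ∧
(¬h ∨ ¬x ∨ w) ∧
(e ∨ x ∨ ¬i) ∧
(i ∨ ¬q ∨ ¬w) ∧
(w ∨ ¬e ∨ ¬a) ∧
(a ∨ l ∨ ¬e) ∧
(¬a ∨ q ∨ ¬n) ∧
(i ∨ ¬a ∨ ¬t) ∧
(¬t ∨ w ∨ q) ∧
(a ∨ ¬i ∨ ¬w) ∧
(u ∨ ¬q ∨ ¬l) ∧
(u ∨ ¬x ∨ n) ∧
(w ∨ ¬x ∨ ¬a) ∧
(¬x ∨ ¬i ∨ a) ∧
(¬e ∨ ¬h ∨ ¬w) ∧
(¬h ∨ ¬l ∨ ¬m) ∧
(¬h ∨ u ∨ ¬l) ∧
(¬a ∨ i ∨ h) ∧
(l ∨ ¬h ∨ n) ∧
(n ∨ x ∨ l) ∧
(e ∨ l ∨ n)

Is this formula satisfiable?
No

No, the formula is not satisfiable.

No assignment of truth values to the variables can make all 72 clauses true simultaneously.

The formula is UNSAT (unsatisfiable).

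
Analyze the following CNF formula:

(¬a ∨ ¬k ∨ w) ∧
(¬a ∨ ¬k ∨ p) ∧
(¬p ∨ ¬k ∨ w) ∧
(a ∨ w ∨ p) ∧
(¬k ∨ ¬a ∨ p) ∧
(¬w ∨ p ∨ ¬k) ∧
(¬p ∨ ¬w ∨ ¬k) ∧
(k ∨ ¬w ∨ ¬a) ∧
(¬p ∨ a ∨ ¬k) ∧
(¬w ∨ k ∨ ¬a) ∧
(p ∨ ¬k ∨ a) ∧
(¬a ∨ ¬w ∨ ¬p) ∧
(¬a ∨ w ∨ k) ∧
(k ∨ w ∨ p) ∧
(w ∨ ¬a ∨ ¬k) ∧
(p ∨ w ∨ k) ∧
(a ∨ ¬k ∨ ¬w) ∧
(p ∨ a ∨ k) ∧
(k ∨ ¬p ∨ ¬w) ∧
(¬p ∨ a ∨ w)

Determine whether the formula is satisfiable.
No

No, the formula is not satisfiable.

No assignment of truth values to the variables can make all 20 clauses true simultaneously.

The formula is UNSAT (unsatisfiable).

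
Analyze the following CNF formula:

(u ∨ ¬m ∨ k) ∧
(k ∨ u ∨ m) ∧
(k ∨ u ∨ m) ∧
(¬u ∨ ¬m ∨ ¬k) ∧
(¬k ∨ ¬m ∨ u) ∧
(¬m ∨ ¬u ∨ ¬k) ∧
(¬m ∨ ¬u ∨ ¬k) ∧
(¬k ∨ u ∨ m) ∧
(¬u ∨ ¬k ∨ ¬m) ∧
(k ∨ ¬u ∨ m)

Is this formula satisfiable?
Yes

Yes, the formula is satisfiable.

One satisfying assignment is: u=True, m=True, k=False

Verification: With this assignment, all 10 clauses evaluate to true.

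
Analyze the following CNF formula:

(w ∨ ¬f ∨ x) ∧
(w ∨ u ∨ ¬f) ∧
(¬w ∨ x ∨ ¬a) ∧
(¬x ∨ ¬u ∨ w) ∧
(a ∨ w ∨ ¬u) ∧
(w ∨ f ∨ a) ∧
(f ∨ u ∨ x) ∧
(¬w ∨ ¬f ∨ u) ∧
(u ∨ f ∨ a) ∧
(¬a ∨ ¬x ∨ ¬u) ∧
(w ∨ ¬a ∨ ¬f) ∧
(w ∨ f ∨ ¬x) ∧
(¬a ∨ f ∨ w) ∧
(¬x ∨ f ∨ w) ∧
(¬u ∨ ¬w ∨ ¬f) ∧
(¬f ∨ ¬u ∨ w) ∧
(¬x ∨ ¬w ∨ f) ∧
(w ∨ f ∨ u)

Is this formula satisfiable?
Yes

Yes, the formula is satisfiable.

One satisfying assignment is: f=False, x=False, a=False, u=True, w=True

Verification: With this assignment, all 18 clauses evaluate to true.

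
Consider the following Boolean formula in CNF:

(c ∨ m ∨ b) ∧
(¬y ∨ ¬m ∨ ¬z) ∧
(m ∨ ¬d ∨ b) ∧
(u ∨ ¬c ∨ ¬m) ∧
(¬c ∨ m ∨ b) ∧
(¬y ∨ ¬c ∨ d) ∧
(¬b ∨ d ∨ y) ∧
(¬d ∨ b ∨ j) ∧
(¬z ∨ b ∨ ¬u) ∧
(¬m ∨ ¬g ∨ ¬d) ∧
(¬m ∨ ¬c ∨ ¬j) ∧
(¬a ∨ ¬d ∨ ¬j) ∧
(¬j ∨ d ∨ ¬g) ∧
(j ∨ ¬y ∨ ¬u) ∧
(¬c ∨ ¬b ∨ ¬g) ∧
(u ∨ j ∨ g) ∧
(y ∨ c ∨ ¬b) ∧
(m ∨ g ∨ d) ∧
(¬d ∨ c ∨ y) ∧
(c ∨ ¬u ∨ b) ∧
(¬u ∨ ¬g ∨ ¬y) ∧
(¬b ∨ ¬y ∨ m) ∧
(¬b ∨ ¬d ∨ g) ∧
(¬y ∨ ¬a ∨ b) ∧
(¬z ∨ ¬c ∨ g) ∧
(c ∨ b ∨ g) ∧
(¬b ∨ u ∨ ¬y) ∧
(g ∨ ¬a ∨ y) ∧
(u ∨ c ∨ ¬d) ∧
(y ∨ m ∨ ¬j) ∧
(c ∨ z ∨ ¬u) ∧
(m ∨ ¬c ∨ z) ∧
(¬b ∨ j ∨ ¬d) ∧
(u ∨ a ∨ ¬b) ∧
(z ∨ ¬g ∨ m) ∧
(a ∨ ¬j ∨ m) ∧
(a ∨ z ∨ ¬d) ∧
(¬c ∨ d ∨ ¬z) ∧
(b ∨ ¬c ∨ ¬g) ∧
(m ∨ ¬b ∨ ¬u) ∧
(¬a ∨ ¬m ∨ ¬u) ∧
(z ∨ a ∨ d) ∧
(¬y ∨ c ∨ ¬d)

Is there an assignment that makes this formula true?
Yes

Yes, the formula is satisfiable.

One satisfying assignment is: m=True, j=False, d=False, b=False, g=True, y=False, u=False, z=True, c=False, a=False

Verification: With this assignment, all 43 clauses evaluate to true.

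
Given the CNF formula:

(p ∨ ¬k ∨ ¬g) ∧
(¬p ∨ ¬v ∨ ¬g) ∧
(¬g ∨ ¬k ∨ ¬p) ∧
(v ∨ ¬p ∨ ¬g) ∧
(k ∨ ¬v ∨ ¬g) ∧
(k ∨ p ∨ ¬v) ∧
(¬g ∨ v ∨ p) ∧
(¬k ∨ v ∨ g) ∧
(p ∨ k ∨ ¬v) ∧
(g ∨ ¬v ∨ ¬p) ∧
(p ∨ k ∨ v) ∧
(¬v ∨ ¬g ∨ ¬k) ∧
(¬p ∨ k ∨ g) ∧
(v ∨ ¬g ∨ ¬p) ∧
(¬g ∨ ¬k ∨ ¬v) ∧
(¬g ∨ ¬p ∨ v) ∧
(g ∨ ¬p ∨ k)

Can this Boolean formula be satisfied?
Yes

Yes, the formula is satisfiable.

One satisfying assignment is: p=False, v=True, g=False, k=True

Verification: With this assignment, all 17 clauses evaluate to true.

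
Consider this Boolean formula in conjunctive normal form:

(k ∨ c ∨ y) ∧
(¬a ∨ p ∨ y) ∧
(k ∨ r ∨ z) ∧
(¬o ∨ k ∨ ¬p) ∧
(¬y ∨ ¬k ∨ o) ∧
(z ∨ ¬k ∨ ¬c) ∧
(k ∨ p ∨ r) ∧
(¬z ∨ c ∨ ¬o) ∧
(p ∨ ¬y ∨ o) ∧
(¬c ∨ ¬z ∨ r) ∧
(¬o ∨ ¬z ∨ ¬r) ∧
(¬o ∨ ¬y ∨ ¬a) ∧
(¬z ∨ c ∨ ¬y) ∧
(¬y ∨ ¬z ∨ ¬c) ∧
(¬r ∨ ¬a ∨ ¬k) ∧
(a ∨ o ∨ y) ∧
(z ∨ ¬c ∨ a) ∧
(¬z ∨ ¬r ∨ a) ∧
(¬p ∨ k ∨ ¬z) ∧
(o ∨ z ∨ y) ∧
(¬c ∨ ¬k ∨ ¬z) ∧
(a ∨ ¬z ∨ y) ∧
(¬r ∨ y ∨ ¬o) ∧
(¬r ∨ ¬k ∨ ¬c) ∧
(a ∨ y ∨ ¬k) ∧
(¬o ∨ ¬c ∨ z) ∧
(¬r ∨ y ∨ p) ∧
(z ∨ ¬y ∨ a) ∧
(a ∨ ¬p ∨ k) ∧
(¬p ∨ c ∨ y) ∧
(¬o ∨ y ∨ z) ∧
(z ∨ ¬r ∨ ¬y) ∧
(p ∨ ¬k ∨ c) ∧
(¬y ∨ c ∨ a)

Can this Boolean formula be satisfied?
No

No, the formula is not satisfiable.

No assignment of truth values to the variables can make all 34 clauses true simultaneously.

The formula is UNSAT (unsatisfiable).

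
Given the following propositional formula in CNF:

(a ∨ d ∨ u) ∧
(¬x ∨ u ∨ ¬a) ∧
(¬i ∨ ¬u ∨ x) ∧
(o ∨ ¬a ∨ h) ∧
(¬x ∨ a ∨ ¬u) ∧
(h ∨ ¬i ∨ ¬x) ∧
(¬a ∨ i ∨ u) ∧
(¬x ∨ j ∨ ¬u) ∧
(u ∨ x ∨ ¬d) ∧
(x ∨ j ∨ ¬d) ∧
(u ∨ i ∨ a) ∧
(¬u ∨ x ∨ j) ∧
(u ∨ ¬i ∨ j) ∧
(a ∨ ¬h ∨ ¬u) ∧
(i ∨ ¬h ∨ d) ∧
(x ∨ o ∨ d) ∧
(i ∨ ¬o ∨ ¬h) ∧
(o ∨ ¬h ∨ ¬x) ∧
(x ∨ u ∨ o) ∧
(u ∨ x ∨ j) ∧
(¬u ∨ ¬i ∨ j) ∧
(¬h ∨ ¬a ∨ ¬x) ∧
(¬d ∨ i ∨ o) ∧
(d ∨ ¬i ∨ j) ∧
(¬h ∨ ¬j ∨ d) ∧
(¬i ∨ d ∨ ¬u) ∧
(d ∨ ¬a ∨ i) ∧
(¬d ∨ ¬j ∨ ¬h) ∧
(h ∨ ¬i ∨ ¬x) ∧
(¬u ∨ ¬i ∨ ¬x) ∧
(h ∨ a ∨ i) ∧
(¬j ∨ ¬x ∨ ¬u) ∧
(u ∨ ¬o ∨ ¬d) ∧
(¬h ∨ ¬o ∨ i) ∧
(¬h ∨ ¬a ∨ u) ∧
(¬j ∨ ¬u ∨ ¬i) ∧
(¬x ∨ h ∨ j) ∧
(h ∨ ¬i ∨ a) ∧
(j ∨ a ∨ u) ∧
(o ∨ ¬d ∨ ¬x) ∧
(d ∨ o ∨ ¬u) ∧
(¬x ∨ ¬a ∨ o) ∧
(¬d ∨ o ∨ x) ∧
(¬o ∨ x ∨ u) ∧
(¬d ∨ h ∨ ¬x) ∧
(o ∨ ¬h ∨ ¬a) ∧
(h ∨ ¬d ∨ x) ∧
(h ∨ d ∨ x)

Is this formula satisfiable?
No

No, the formula is not satisfiable.

No assignment of truth values to the variables can make all 48 clauses true simultaneously.

The formula is UNSAT (unsatisfiable).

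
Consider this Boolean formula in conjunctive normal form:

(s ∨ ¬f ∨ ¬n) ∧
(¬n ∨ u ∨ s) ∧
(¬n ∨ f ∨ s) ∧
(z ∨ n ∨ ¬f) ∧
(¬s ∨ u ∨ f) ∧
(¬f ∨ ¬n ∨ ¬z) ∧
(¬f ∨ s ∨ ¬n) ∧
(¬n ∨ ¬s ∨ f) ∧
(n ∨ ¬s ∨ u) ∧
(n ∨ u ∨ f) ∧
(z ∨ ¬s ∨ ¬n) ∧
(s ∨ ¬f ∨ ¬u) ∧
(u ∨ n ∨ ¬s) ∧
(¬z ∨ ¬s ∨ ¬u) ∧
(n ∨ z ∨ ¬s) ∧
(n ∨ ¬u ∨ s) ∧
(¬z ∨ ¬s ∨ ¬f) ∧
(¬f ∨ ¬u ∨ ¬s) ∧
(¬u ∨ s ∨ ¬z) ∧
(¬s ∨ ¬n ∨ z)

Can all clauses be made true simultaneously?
Yes

Yes, the formula is satisfiable.

One satisfying assignment is: f=True, z=True, u=False, s=False, n=False

Verification: With this assignment, all 20 clauses evaluate to true.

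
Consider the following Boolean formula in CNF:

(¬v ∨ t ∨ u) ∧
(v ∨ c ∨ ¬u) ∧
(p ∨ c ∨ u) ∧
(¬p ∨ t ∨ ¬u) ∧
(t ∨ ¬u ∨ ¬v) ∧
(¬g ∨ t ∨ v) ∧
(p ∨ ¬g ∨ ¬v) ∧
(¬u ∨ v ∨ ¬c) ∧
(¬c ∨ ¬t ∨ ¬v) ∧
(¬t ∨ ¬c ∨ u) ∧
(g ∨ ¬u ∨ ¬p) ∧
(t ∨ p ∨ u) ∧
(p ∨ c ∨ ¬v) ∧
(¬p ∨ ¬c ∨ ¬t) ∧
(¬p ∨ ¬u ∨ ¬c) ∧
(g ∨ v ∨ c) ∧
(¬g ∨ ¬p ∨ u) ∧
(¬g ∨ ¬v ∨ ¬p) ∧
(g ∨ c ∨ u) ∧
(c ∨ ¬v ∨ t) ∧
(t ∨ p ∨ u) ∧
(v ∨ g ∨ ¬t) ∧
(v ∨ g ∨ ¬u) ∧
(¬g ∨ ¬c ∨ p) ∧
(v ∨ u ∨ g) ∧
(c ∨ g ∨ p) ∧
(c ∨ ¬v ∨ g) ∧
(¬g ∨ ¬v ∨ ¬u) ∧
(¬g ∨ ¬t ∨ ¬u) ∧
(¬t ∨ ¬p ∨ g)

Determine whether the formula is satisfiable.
No

No, the formula is not satisfiable.

No assignment of truth values to the variables can make all 30 clauses true simultaneously.

The formula is UNSAT (unsatisfiable).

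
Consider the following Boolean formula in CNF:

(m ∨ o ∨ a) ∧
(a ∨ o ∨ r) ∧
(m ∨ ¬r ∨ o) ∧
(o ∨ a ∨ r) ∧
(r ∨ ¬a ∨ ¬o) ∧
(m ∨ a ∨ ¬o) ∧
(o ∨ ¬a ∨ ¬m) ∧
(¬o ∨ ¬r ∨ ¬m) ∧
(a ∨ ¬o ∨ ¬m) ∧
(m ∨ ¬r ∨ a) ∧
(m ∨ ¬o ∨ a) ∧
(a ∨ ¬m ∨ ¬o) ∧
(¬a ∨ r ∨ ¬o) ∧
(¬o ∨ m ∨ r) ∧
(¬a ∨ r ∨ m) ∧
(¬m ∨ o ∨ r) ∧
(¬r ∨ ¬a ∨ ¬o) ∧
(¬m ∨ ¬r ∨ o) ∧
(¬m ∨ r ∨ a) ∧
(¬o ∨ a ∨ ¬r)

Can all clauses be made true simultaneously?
No

No, the formula is not satisfiable.

No assignment of truth values to the variables can make all 20 clauses true simultaneously.

The formula is UNSAT (unsatisfiable).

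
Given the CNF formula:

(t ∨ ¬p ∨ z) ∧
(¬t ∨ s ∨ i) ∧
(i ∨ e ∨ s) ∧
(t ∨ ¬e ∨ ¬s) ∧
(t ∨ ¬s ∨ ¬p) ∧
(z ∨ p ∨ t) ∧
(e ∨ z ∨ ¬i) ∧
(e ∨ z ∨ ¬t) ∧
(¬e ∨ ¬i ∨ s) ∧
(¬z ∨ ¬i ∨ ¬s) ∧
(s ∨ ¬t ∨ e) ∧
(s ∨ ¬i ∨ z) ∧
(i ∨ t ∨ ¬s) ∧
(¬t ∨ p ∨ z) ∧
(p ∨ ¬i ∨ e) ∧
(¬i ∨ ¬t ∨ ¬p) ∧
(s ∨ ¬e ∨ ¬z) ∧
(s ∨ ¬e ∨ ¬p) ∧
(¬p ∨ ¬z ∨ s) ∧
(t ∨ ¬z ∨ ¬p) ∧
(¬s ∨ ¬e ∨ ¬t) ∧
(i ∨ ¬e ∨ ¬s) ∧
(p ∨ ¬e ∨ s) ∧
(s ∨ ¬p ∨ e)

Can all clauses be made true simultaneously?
Yes

Yes, the formula is satisfiable.

One satisfying assignment is: i=False, t=True, z=True, p=False, s=True, e=False

Verification: With this assignment, all 24 clauses evaluate to true.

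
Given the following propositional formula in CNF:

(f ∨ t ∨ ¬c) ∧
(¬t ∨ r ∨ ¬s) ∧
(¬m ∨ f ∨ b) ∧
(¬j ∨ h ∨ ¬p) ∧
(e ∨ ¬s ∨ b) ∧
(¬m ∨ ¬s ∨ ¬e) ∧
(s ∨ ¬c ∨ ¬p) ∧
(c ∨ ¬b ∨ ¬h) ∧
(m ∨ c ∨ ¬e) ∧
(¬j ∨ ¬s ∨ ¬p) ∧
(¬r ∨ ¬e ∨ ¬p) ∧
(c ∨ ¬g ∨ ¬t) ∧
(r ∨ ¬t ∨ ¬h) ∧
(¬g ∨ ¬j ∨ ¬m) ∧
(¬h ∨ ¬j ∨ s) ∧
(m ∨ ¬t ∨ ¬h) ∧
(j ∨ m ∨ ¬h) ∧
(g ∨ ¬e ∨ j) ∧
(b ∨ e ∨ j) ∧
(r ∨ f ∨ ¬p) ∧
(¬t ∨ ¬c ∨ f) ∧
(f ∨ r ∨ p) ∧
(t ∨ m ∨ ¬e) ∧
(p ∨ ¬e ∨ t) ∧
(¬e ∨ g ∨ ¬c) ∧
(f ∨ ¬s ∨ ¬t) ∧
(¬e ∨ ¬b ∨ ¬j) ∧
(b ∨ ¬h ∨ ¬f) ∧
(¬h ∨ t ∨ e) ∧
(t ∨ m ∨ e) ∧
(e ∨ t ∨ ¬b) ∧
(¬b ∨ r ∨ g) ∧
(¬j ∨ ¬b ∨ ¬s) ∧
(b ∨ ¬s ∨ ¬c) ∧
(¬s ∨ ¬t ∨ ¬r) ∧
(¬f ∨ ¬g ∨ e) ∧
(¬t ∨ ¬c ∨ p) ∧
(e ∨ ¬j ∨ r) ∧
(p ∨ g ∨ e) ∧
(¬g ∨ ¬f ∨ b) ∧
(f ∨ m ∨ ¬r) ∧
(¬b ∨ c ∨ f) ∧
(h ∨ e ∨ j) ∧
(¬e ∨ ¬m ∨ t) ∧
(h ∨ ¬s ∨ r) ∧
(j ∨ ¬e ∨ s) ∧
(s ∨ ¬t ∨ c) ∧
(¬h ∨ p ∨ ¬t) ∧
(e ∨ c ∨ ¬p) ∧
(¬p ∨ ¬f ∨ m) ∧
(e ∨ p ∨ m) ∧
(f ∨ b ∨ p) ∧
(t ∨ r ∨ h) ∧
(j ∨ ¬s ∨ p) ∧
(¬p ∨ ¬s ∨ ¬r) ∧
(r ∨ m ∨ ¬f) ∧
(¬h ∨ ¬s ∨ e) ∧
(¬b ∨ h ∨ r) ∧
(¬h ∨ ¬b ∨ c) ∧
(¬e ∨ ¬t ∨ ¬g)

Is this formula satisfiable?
No

No, the formula is not satisfiable.

No assignment of truth values to the variables can make all 60 clauses true simultaneously.

The formula is UNSAT (unsatisfiable).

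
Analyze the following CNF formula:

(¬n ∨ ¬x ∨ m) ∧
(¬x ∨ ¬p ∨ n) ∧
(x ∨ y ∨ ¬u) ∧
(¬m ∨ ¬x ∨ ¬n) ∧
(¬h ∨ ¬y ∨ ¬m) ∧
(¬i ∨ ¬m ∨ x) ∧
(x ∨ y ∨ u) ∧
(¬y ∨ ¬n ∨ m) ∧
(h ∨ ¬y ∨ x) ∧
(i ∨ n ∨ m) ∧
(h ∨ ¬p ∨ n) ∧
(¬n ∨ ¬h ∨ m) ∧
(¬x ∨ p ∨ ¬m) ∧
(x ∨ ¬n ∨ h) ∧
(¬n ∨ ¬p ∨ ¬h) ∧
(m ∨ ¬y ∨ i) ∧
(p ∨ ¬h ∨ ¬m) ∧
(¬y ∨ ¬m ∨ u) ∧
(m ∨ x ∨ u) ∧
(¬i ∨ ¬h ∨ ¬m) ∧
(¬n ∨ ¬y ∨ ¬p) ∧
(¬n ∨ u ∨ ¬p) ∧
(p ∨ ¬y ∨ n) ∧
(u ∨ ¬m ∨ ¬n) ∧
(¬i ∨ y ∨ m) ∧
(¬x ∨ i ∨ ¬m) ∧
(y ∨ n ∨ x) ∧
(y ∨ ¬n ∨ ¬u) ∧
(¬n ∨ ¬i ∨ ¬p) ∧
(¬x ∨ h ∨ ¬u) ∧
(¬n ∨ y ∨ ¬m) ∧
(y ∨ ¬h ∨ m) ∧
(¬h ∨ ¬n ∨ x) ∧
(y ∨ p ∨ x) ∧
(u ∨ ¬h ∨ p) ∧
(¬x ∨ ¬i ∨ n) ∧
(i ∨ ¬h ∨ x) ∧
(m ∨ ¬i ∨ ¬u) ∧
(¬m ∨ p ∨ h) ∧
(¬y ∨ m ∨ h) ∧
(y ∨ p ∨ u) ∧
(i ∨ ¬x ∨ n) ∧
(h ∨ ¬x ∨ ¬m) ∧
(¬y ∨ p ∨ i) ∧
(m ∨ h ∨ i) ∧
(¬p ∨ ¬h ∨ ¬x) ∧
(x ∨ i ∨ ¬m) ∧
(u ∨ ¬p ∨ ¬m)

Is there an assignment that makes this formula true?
No

No, the formula is not satisfiable.

No assignment of truth values to the variables can make all 48 clauses true simultaneously.

The formula is UNSAT (unsatisfiable).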